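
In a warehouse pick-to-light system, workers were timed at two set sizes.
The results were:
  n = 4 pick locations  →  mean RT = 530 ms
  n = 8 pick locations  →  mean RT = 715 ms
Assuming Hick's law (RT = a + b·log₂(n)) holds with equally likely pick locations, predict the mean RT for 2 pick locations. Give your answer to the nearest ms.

With log₂ n on the abscissa the relation is linear; from the two conditions:
  b = (715 − 530) / (log₂ 8 − log₂ 4) = 185 / (3 − 2) = 185 ms/bit
  a = 530 − 185 × 2 = 160 ms
Then RT(2) = 160 + 185 × log₂ 2 = 160 + 185 × 1 ≈ 345.000 ms.

345 ms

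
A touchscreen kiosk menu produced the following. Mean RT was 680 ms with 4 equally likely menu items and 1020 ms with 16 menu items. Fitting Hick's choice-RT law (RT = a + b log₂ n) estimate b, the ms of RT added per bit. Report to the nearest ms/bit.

170 ms/bit

b = (RT₂ − RT₁)/(log₂ n₂ − log₂ n₁) = (1020 − 680)/(4 − 2) = 170 ms/bit.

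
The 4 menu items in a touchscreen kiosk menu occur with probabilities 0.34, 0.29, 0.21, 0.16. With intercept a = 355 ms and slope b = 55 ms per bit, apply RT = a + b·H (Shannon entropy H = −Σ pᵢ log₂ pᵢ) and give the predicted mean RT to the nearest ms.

462 ms

H = 0.34·log₂(1/0.34) + 0.29·log₂(1/0.29) + 0.21·log₂(1/0.21) + 0.16·log₂(1/0.16) = 1.9429 bits.
RT = 355 + 55 × 1.9429 = 461.86 ms.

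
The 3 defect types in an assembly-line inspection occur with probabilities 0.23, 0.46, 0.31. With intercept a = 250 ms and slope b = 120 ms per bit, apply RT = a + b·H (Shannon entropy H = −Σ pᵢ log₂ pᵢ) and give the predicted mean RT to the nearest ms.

433 ms

H = 0.23·log₂(1/0.23) + 0.46·log₂(1/0.46) + 0.31·log₂(1/0.31) = 1.5268 bits.
RT = 250 + 120 × 1.5268 = 433.22 ms.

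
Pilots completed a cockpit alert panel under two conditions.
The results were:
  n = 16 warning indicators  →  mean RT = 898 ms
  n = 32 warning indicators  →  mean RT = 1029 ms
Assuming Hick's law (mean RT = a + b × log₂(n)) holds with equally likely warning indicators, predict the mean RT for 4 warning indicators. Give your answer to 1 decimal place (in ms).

636.0 ms

Solve the two-equation system in a and b:
  b = (1029 − 898) / (log₂ 32 − log₂ 16) = 131 / (5 − 4) = 131.000 ms/bit
  a = 898 − 131.000 × 4 = 374.000 ms
Then RT(4) = 374.000 + 131.000 × log₂ 4 = 374.000 + 131.000 × 2 ≈ 636.000 ms.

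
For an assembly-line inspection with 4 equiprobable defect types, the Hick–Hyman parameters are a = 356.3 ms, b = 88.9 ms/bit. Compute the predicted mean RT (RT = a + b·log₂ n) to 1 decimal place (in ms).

log₂(4) = 2 bits, so RT = 356.3 + 88.9 × 2 ≈ 534.100 ms.

534.1 ms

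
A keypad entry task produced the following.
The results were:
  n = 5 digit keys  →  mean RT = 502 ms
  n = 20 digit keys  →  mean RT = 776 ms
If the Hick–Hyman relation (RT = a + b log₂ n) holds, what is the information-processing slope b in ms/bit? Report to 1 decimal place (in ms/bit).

The slope on a log₂ axis is (776 − 502) / (4.3219 − 2.3219) = 137.000 ms/bit.

137.0 ms/bit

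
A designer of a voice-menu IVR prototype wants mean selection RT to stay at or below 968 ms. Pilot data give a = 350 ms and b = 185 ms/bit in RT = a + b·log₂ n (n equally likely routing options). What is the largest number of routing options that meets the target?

10

Set 350 + 185·log₂ n ≤ 968 → log₂ n ≤ (968 − 350)/185 = 3.3405.
So n ≤ 2^3.3405 = 10.130; the largest integer n is 10.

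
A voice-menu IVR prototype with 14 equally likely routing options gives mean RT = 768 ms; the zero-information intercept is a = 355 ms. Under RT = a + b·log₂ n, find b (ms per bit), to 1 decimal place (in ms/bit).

108.5 ms/bit

b = (768 − 355) / log₂(14) = 413 / 3.8074 = 108.474 ms/bit.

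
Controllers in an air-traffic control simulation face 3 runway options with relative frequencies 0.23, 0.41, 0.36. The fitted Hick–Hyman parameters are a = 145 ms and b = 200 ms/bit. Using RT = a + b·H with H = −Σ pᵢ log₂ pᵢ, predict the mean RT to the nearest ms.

H = 0.23·log₂(1/0.23) + 0.41·log₂(1/0.41) + 0.36·log₂(1/0.36) = 1.5457 bits.
RT = 145 + 200 × 1.5457 = 454.13 ms.

454 ms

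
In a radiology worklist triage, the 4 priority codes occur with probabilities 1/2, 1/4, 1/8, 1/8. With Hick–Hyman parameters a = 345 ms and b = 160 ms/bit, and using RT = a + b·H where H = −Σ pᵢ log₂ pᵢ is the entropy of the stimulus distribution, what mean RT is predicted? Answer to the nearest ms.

625 ms

Each term −pᵢ log₂ pᵢ: 0.5·1 + 0.25·2 + 0.125·3 + 0.125·3; summed, H = 1.750 bits.
Mean RT = a + bH = 345 + 160·1.750 = 625.00 ms.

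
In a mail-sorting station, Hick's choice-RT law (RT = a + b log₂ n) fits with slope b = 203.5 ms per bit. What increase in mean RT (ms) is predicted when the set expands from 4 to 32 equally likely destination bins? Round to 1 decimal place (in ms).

610.5 ms

ΔRT = (a + b log₂ n₂) − (a + b log₂ n₁) = b·(log₂ n₂ − log₂ n₁).
log₂(32) − log₂(4) = log₂(32/4) = log₂(8) = 3.
ΔRT = 203.5 × 3.0000 = 610.500 ms.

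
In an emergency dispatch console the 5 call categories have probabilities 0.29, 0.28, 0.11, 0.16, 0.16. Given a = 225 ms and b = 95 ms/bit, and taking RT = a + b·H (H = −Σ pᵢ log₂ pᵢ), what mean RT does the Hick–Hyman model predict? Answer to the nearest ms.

Entropy contributions −pᵢ log₂ pᵢ: 0.5179, 0.5142, 0.3503, 0.4230, 0.4230; sum H = 2.2284 bits.
RT = a + bH = 225 + 95·2.2284 = 436.70 ms.

437 ms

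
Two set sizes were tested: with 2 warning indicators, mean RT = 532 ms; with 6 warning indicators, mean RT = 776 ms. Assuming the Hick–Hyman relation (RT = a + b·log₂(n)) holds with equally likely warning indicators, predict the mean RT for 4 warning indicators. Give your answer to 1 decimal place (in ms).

685.9 ms

With log₂ n on the abscissa the relation is linear; from the two conditions:
  b = (776 − 532) / (log₂ 6 − log₂ 2) = 244 / (2.5850 − 1) = 153.947 ms/bit
  a = 532 − 153.947 × 1 = 378.053 ms
Then RT(4) = 378.053 + 153.947 × log₂ 4 = 378.053 + 153.947 × 2 ≈ 685.947 ms.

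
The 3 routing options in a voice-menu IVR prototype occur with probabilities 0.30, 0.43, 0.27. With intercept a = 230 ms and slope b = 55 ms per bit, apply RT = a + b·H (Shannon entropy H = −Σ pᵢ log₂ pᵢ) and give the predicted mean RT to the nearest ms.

Entropy contributions −pᵢ log₂ pᵢ: 0.5211, 0.5236, 0.5100; sum H = 1.5547 bits.
RT = a + bH = 230 + 55·1.5547 = 315.51 ms.

316 ms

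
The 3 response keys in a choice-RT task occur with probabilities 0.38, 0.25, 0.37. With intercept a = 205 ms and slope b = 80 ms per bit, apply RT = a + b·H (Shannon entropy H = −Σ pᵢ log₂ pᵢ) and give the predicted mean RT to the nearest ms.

330 ms

H = 0.38·log₂(1/0.38) + 0.25·log₂(1/0.25) + 0.37·log₂(1/0.37) = 1.5612 bits.
RT = 205 + 80 × 1.5612 = 329.89 ms.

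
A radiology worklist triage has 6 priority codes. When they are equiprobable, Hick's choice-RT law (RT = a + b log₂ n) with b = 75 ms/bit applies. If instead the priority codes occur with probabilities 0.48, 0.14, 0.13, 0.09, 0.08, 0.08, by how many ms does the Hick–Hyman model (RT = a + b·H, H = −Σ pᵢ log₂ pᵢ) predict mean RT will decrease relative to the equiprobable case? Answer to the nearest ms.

30 ms

The RT saving is b·ΔH. Equiprobable H₀ = log₂(6) = 2.5850 bits; with the given probabilities H = 2.1837 bits.
b·(H₀ − H) = 75 × (2.5850 − 2.1837) = 30.10 ms.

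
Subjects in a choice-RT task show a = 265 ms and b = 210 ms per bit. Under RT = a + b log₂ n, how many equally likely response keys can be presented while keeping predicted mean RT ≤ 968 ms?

210·log₂ n ≤ 968 − 265 = 703, giving log₂ n ≤ 3.3476 and n ≤ 10.180. The largest whole number is 10.

10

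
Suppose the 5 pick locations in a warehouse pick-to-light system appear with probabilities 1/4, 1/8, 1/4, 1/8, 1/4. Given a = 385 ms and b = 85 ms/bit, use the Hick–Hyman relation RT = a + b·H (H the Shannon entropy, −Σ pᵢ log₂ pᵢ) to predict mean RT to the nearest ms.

576 ms

H = −Σ pᵢ log₂ pᵢ = 0.25·2 + 0.125·3 + 0.25·2 + 0.125·3 + 0.25·2 = 2.250 bits.
RT = 385 + 85 × 2.250 = 576.25 ms.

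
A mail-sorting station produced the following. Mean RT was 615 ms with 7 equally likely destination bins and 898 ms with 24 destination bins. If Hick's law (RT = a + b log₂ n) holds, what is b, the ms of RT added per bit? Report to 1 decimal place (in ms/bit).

159.2 ms/bit

Slope: b = (898 − 615) / (log₂ 24 − log₂ 7) = 283/1.7776 = 159.203 ms/bit.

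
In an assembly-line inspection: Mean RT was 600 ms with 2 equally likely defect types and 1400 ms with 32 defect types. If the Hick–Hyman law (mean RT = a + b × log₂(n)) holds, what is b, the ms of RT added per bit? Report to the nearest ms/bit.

200 ms/bit

b = (RT₂ − RT₁)/(log₂ n₂ − log₂ n₁) = (1400 − 600)/(5 − 1) = 200 ms/bit.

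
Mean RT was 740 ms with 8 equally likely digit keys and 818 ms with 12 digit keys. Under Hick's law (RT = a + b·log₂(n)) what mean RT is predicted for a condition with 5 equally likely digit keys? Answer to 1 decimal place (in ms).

649.6 ms

RT is linear in log₂ n, so two points fix the line:
  b = (818 − 740) / (log₂ 12 − log₂ 8) = 78 / (3.5850 − 3) = 133.342 ms/bit
  a = 740 − 133.342 × 3 = 339.974 ms
Then RT(5) = 339.974 + 133.342 × log₂ 5 = 339.974 + 133.342 × 2.3219 ≈ 649.585 ms.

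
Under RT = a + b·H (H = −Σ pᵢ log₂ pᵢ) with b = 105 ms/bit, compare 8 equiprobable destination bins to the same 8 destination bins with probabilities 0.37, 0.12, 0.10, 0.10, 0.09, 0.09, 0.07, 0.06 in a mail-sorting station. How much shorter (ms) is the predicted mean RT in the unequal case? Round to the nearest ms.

32 ms

The RT saving is b·ΔH. Equiprobable H₀ = log₂(8) = 3.0000 bits; with the given probabilities H = 2.6996 bits.
b·(H₀ − H) = 105 × (3.0000 − 2.6996) = 31.54 ms.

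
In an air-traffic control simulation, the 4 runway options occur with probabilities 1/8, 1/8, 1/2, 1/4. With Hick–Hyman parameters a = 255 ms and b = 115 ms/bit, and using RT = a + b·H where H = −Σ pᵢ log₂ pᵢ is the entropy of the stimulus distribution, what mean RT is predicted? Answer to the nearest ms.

456 ms

H = −Σ pᵢ log₂ pᵢ = 0.125·3 + 0.125·3 + 0.5·1 + 0.25·2 = 1.750 bits.
RT = 255 + 115 × 1.750 = 456.25 ms.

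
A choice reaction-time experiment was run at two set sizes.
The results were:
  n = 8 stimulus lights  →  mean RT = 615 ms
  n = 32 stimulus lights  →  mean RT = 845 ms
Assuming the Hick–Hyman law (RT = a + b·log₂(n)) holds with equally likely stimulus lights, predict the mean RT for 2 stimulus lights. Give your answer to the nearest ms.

RT is linear in log₂ n, so two points fix the line:
  b = (845 − 615) / (log₂ 32 − log₂ 8) = 230 / (5 − 3) = 115 ms/bit
  a = 615 − 115 × 3 = 270 ms
Then RT(2) = 270 + 115 × log₂ 2 = 270 + 115 × 1 ≈ 385.000 ms.

385 ms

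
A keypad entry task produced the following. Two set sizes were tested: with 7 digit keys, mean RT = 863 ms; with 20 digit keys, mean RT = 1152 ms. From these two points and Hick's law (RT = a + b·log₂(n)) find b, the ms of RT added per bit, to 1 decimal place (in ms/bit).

Slope: b = (1152 − 863) / (log₂ 20 − log₂ 7) = 289/1.5146 = 190.813 ms/bit.

190.8 ms/bit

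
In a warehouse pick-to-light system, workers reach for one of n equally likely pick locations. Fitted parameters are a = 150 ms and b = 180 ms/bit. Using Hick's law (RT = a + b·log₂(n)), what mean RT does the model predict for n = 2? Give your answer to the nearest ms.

330 ms

log₂(2) = 1 bits, so RT = 150 + 180 × 1 ≈ 330.000 ms.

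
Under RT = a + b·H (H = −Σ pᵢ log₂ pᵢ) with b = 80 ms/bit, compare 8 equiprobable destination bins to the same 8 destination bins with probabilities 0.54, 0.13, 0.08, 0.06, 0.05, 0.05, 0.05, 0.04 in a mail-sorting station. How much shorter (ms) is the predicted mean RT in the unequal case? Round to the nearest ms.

61 ms

The RT saving is b·ΔH. Equiprobable H₀ = log₂(8) = 3.0000 bits; with the given probabilities H = 2.2318 bits.
b·(H₀ − H) = 80 × (3.0000 − 2.2318) = 61.46 ms.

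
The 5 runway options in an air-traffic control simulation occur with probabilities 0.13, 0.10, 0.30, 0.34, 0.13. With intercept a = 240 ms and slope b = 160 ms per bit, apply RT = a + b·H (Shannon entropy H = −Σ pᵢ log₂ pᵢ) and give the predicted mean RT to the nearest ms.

584 ms

Entropy contributions −pᵢ log₂ pᵢ: 0.3826, 0.3322, 0.5211, 0.5292, 0.3826; sum H = 2.1477 bits.
RT = a + bH = 240 + 160·2.1477 = 583.64 ms.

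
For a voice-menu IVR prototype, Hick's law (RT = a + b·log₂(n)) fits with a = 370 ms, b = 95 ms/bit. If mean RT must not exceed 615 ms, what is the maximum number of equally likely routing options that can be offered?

5

95·log₂ n ≤ 615 − 370 = 245, giving log₂ n ≤ 2.5789 and n ≤ 5.975. The largest whole number is 5.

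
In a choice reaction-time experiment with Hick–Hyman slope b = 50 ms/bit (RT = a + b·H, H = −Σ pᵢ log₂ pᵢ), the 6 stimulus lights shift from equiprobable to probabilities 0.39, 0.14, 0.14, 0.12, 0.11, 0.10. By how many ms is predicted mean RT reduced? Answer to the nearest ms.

The RT saving is b·ΔH. Equiprobable H₀ = log₂(6) = 2.5850 bits; with the given probabilities H = 2.3736 bits.
b·(H₀ − H) = 50 × (2.5850 − 2.3736) = 10.57 ms.

11 ms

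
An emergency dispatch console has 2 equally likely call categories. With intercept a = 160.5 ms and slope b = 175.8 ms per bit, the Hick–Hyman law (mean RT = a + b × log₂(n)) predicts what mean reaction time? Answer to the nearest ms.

336 ms

log₂(2) = 1 bits, so RT = 160.5 + 175.8 × 1 ≈ 336.300 ms.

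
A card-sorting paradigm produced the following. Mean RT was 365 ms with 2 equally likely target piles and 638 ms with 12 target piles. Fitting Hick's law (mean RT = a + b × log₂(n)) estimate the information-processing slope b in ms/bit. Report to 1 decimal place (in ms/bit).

Slope: b = (638 − 365) / (log₂ 12 − log₂ 2) = 273/2.5850 = 105.611 ms/bit.

105.6 ms/bit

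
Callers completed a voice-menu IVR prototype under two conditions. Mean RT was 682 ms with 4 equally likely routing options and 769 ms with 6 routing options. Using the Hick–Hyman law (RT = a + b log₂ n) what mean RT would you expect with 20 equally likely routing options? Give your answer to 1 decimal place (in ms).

RT is linear in log₂ n, so two points fix the line:
  b = (769 − 682) / (log₂ 6 − log₂ 4) = 87 / (2.5850 − 2) = 148.727 ms/bit
  a = 682 − 148.727 × 2 = 384.545 ms
Then RT(20) = 384.545 + 148.727 × log₂ 20 = 384.545 + 148.727 × 4.3219 ≈ 1027.335 ms.

1027.3 ms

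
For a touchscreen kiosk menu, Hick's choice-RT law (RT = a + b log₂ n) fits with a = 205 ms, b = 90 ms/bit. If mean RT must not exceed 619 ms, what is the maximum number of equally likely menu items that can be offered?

24

Information budget: (619 − 205)/90 = 4.6000 bits, so n ≤ 2^4.6000 = 24.251 → at most 24.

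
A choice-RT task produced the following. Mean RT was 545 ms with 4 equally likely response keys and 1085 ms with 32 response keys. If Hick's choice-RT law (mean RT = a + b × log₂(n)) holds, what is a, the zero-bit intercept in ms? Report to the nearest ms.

185 ms

The slope on a log₂ axis is (1085 − 545) / (5 − 2) = 180 ms/bit.
a = RT₁ − b·log₂ n₁ = 545 − 180 × 2 = 185.000 ms.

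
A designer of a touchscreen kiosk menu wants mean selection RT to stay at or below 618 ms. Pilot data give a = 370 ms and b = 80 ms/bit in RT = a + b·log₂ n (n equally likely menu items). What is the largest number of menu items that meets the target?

80·log₂ n ≤ 618 − 370 = 248, giving log₂ n ≤ 3.1000 and n ≤ 8.574. The largest whole number is 8.

8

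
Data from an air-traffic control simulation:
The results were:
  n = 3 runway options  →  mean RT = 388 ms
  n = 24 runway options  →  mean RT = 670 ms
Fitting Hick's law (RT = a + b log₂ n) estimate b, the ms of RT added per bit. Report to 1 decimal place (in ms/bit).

The slope on a log₂ axis is (670 − 388) / (4.5850 − 1.5850) = 94.000 ms/bit.

94.0 ms/bit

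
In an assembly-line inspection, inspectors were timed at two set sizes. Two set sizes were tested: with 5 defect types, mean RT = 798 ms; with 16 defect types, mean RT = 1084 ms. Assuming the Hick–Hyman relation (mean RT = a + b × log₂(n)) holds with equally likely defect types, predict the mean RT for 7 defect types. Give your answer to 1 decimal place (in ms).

With log₂ n on the abscissa the relation is linear; from the two conditions:
  b = (1084 − 798) / (log₂ 16 − log₂ 5) = 286 / (4 − 2.3219) = 170.434 ms/bit
  a = 798 − 170.434 × 2.3219 = 402.265 ms
Then RT(7) = 402.265 + 170.434 × log₂ 7 = 402.265 + 170.434 × 2.8074 ≈ 880.733 ms.

880.7 ms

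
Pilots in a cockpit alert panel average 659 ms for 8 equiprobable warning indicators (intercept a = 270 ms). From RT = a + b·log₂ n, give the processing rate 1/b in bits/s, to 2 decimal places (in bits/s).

7.71 bits/s

Choice component = 659 − 270 = 389 ms over log₂(8) = 3 bits.
b = 389 / 3 = 129.667 ms/bit, so 1/b = 7.712 bits/s.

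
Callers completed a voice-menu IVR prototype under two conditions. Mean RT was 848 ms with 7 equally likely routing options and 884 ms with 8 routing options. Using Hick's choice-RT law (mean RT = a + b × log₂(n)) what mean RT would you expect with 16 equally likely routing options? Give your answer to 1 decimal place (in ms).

1070.9 ms

RT is linear in log₂ n, so two points fix the line:
  b = (884 − 848) / (log₂ 8 − log₂ 7) = 36 / (3 − 2.8074) = 186.872 ms/bit
  a = 848 − 186.872 × 2.8074 = 323.384 ms
Then RT(16) = 323.384 + 186.872 × log₂ 16 = 323.384 + 186.872 × 4 ≈ 1070.872 ms.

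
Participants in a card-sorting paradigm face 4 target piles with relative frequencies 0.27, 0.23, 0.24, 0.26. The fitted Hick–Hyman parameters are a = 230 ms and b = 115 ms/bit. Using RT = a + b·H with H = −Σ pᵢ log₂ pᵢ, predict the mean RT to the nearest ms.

Entropy contributions −pᵢ log₂ pᵢ: 0.5100, 0.4877, 0.4941, 0.5053; sum H = 1.9971 bits.
RT = a + bH = 230 + 115·1.9971 = 459.67 ms.

460 ms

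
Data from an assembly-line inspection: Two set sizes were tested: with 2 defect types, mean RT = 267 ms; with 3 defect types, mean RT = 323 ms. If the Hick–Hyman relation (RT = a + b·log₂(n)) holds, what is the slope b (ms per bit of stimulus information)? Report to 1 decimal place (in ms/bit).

95.7 ms/bit

b = (RT₂ − RT₁)/(log₂ n₂ − log₂ n₁) = (323 − 267)/(1.5850 − 1) = 95.733 ms/bit.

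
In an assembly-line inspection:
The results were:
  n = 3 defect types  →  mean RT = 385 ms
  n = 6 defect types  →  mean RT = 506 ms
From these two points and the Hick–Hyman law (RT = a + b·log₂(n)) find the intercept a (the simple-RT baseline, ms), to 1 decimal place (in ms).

193.2 ms

b = (RT₂ − RT₁)/(log₂ n₂ − log₂ n₁) = (506 − 385)/(2.5850 − 1.5850) = 121.000 ms/bit.
Intercept: a = 385 − 121.000·log₂(3) = 193.220 ms.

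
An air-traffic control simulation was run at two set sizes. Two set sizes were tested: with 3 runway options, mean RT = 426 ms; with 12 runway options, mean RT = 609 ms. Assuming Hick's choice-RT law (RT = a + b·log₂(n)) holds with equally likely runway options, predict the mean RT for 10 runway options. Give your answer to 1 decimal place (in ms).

584.9 ms

RT is linear in log₂ n, so two points fix the line:
  b = (609 − 426) / (log₂ 12 − log₂ 3) = 183 / (3.5850 − 1.5850) = 91.500 ms/bit
  a = 426 − 91.500 × 1.5850 = 280.976 ms
Then RT(10) = 280.976 + 91.500 × log₂ 10 = 280.976 + 91.500 × 3.3219 ≈ 584.932 ms.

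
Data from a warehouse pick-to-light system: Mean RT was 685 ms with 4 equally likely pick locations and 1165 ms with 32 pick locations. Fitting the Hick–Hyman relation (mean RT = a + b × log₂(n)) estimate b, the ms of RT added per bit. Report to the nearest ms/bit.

160 ms/bit

Slope: b = (1165 − 685) / (log₂ 32 − log₂ 4) = 480/3.0000 = 160 ms/bit.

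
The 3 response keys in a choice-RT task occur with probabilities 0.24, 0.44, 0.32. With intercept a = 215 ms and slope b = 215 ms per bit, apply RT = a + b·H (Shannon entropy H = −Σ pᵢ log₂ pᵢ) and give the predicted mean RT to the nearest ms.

Entropy contributions −pᵢ log₂ pᵢ: 0.4941, 0.5211, 0.5260; sum H = 1.5413 bits.
RT = a + bH = 215 + 215·1.5413 = 546.38 ms.

546 ms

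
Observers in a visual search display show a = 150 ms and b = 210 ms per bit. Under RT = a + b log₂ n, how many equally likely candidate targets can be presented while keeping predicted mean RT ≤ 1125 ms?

Set 150 + 210·log₂ n ≤ 1125 → log₂ n ≤ (1125 − 150)/210 = 4.6429.
So n ≤ 2^4.6429 = 24.983; the largest integer n is 24.

24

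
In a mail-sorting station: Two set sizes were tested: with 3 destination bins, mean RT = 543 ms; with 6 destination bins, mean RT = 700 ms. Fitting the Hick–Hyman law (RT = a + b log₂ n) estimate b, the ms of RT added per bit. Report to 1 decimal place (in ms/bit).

157.0 ms/bit

The slope on a log₂ axis is (700 − 543) / (2.5850 − 1.5850) = 157.000 ms/bit.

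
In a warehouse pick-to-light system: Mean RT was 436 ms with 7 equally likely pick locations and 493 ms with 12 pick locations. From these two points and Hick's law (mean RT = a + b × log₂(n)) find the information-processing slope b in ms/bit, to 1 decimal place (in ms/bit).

The slope on a log₂ axis is (493 − 436) / (3.5850 − 2.8074) = 73.302 ms/bit.

73.3 ms/bit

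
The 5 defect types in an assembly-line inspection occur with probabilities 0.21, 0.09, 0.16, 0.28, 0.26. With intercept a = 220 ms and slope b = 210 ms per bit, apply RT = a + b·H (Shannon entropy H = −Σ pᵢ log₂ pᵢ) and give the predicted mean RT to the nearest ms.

H = 0.21·log₂(1/0.21) + 0.09·log₂(1/0.09) + 0.16·log₂(1/0.16) + 0.28·log₂(1/0.28) + 0.26·log₂(1/0.26) = 2.2280 bits.
RT = 220 + 210 × 2.2280 = 687.88 ms.

688 ms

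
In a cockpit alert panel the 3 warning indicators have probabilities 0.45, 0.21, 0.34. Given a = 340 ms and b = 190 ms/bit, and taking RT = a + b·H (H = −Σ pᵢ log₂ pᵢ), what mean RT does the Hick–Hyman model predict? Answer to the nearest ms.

Entropy contributions −pᵢ log₂ pᵢ: 0.5184, 0.4728, 0.5292; sum H = 1.5204 bits.
RT = a + bH = 340 + 190·1.5204 = 628.88 ms.

629 ms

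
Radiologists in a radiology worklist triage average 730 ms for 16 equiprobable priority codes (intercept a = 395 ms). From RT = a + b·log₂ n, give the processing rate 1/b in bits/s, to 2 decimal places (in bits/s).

Choice component = 730 − 395 = 335 ms over log₂(16) = 4 bits.
b = 335 / 4 = 83.750 ms/bit, so 1/b = 11.940 bits/s.

11.94 bits/s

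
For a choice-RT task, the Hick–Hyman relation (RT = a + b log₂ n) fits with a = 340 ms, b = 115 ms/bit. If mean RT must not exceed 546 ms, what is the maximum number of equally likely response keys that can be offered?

3

115·log₂ n ≤ 546 − 340 = 206, giving log₂ n ≤ 1.7913 and n ≤ 3.461. The largest whole number is 3.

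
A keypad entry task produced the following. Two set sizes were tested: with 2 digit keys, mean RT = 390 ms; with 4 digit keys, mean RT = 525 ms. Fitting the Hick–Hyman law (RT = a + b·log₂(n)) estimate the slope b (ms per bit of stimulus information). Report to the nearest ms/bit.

135 ms/bit

The slope on a log₂ axis is (525 − 390) / (2 − 1) = 135 ms/bit.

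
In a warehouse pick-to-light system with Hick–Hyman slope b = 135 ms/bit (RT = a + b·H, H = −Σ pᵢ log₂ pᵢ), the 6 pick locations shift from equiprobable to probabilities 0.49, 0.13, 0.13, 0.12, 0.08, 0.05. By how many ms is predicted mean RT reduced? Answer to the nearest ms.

Equiprobable entropy H₀ = log₂ 6 = 2.5850 bits.
Skewed entropy H = −Σ pᵢ log₂ pᵢ = 2.1442 bits.
ΔRT = b·(H₀ − H) = 135 × 0.4407 = 59.50 ms.

59 ms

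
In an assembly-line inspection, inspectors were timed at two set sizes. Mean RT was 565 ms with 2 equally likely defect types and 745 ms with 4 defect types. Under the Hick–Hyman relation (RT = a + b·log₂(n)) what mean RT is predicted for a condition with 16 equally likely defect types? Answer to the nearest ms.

1105 ms

RT is linear in log₂ n, so two points fix the line:
  b = (745 − 565) / (log₂ 4 − log₂ 2) = 180 / (2 − 1) = 180 ms/bit
  a = 565 − 180 × 1 = 385 ms
Then RT(16) = 385 + 180 × log₂ 16 = 385 + 180 × 4 ≈ 1105.000 ms.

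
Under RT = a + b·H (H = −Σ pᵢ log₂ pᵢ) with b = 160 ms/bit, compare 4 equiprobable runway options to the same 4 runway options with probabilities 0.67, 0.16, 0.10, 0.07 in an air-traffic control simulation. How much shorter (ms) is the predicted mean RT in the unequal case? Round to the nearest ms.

The RT saving is b·ΔH. Equiprobable H₀ = log₂(4) = 2.0000 bits; with the given probabilities H = 1.4109 bits.
b·(H₀ − H) = 160 × (2.0000 − 1.4109) = 94.26 ms.

94 ms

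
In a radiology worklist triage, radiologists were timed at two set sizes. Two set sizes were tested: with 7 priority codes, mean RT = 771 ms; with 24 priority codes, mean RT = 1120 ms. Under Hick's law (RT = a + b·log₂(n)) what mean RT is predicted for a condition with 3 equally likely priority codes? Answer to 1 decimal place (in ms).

531.0 ms

With log₂ n on the abscissa the relation is linear; from the two conditions:
  b = (1120 − 771) / (log₂ 24 − log₂ 7) = 349 / (4.5850 − 2.8074) = 196.331 ms/bit
  a = 771 − 196.331 × 2.8074 = 219.828 ms
Then RT(3) = 219.828 + 196.331 × log₂ 3 = 219.828 + 196.331 × 1.5850 ≈ 531.006 ms.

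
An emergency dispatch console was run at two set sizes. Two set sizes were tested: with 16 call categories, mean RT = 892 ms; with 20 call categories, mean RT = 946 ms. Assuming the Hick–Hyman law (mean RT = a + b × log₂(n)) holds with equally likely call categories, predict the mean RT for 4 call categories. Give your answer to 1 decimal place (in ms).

556.5 ms

With log₂ n on the abscissa the relation is linear; from the two conditions:
  b = (946 − 892) / (log₂ 20 − log₂ 16) = 54 / (4.3219 − 4) = 167.739 ms/bit
  a = 892 − 167.739 × 4 = 221.043 ms
Then RT(4) = 221.043 + 167.739 × log₂ 4 = 221.043 + 167.739 × 2 ≈ 556.521 ms.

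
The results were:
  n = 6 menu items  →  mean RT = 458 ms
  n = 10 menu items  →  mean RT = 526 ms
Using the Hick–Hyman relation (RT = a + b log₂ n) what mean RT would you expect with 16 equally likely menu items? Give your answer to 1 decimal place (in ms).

588.6 ms

RT is linear in log₂ n, so two points fix the line:
  b = (526 − 458) / (log₂ 10 − log₂ 6) = 68 / (3.3219 − 2.5850) = 92.270 ms/bit
  a = 458 − 92.270 × 2.5850 = 219.485 ms
Then RT(16) = 219.485 + 92.270 × log₂ 16 = 219.485 + 92.270 × 4 ≈ 588.566 ms.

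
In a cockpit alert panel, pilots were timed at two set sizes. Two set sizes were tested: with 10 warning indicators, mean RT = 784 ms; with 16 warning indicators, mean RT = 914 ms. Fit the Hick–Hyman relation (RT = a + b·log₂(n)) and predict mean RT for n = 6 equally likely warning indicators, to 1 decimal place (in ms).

642.7 ms

Solve the two-equation system in a and b:
  b = (914 − 784) / (log₂ 16 − log₂ 10) = 130 / (4 − 3.3219) = 191.720 ms/bit
  a = 784 − 191.720 × 3.3219 = 147.120 ms
Then RT(6) = 147.120 + 191.720 × log₂ 6 = 147.120 + 191.720 × 2.5850 ≈ 642.709 ms.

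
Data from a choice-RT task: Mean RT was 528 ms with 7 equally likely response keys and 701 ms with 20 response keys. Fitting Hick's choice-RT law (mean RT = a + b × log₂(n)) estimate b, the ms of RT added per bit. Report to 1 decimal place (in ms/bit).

114.2 ms/bit

The slope on a log₂ axis is (701 − 528) / (4.3219 − 2.8074) = 114.224 ms/bit.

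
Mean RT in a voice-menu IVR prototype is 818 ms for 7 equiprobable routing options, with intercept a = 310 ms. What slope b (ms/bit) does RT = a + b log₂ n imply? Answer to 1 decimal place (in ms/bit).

b = (818 − 310) / log₂(7) = 508 / 2.8074 = 180.953 ms/bit.

181.0 ms/bit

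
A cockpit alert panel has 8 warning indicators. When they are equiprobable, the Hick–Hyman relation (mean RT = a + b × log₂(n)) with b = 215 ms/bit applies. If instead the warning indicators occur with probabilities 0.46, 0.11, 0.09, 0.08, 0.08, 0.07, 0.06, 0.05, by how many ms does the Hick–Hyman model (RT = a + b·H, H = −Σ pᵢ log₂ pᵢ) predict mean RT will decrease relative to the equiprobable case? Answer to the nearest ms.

110 ms

Equiprobable entropy H₀ = log₂ 8 = 3.0000 bits.
Skewed entropy H = −Σ pᵢ log₂ pᵢ = 2.4895 bits.
ΔRT = b·(H₀ − H) = 215 × 0.5105 = 109.76 ms.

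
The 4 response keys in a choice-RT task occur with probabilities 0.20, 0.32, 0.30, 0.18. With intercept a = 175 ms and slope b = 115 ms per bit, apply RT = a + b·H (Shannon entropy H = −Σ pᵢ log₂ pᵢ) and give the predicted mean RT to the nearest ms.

H = 0.20·log₂(1/0.20) + 0.32·log₂(1/0.32) + 0.30·log₂(1/0.30) + 0.18·log₂(1/0.18) = 1.9568 bits.
RT = 175 + 115 × 1.9568 = 400.03 ms.

400 ms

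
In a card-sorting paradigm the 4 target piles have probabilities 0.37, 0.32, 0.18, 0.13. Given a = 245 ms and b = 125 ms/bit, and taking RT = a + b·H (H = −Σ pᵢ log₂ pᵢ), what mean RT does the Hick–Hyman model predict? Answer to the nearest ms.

H = 0.37·log₂(1/0.37) + 0.32·log₂(1/0.32) + 0.18·log₂(1/0.18) + 0.13·log₂(1/0.13) = 1.8847 bits.
RT = 245 + 125 × 1.8847 = 480.59 ms.

481 ms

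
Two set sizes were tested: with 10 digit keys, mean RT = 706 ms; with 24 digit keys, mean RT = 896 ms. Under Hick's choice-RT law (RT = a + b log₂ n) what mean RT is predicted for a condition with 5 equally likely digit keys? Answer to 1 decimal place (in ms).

555.6 ms

Fit slope and intercept:
  b = (896 − 706) / (log₂ 24 − log₂ 10) = 190 / (4.5850 − 3.3219) = 150.431 ms/bit
  a = 706 − 150.431 × 3.3219 = 206.278 ms
Then RT(5) = 206.278 + 150.431 × log₂ 5 = 206.278 + 150.431 × 2.3219 ≈ 555.569 ms.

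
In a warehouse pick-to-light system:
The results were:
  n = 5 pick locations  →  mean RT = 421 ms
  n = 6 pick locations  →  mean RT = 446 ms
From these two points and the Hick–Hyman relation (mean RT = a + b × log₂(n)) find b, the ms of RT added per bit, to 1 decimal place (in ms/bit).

95.0 ms/bit

b = (RT₂ − RT₁)/(log₂ n₂ − log₂ n₁) = (446 − 421)/(2.5850 − 2.3219) = 95.045 ms/bit.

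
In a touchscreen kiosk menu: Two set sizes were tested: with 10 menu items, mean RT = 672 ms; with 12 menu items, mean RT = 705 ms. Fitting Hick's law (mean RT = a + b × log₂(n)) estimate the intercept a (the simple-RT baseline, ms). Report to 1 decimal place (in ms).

b = (RT₂ − RT₁)/(log₂ n₂ − log₂ n₁) = (705 − 672)/(3.5850 − 3.3219) = 125.459 ms/bit.
a = RT₁ − b·log₂ n₁ = 672 − 125.459 × 3.3219 = 255.235 ms.

255.2 ms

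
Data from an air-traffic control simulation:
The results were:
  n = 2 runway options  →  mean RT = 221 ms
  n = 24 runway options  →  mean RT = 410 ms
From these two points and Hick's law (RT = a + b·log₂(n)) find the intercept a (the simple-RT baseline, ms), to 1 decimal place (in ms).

168.3 ms

b = (RT₂ − RT₁)/(log₂ n₂ − log₂ n₁) = (410 − 221)/(4.5850 − 1) = 52.720 ms/bit.
Intercept: a = 221 − 52.720·log₂(2) = 168.280 ms.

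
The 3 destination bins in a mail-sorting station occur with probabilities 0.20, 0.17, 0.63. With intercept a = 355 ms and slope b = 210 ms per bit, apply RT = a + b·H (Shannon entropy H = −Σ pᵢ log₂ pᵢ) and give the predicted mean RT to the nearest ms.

H = 0.20·log₂(1/0.20) + 0.17·log₂(1/0.17) + 0.63·log₂(1/0.63) = 1.3189 bits.
RT = 355 + 210 × 1.3189 = 631.97 ms.

632 ms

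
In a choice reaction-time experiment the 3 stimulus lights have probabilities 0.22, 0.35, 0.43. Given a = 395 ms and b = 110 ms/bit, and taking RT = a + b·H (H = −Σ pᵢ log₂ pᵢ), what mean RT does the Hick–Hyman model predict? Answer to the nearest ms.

564 ms

Entropy contributions −pᵢ log₂ pᵢ: 0.4806, 0.5301, 0.5236; sum H = 1.5342 bits.
RT = a + bH = 395 + 110·1.5342 = 563.77 ms.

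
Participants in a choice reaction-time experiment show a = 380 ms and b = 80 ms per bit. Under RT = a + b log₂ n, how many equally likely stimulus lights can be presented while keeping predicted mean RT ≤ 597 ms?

6

Information budget: (597 − 380)/80 = 2.7125 bits, so n ≤ 2^2.7125 = 6.555 → at most 6.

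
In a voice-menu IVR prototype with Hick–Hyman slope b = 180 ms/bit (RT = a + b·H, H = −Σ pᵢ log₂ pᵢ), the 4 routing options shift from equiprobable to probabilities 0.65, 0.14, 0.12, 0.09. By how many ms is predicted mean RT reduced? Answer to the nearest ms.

Equiprobable entropy H₀ = log₂ 4 = 2.0000 bits.
Skewed entropy H = −Σ pᵢ log₂ pᵢ = 1.4808 bits.
ΔRT = b·(H₀ − H) = 180 × 0.5192 = 93.46 ms.

93 ms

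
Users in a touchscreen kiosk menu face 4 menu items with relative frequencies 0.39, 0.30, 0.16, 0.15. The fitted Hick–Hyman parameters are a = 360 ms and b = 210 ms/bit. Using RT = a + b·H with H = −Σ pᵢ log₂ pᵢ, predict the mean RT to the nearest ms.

H = 0.39·log₂(1/0.39) + 0.30·log₂(1/0.30) + 0.16·log₂(1/0.16) + 0.15·log₂(1/0.15) = 1.8844 bits.
RT = 360 + 210 × 1.8844 = 755.73 ms.

756 ms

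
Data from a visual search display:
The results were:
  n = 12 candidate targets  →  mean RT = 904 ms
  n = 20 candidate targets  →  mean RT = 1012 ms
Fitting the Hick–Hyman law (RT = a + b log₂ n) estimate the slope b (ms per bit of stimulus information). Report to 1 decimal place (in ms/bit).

The slope on a log₂ axis is (1012 − 904) / (4.3219 − 3.5850) = 146.547 ms/bit.

146.5 ms/bit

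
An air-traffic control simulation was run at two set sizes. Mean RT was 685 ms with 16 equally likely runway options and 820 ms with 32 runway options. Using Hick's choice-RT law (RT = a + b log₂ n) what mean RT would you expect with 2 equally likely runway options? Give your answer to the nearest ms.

With log₂ n on the abscissa the relation is linear; from the two conditions:
  b = (820 − 685) / (log₂ 32 − log₂ 16) = 135 / (5 − 4) = 135 ms/bit
  a = 685 − 135 × 4 = 145 ms
Then RT(2) = 145 + 135 × log₂ 2 = 145 + 135 × 1 ≈ 280.000 ms.

280 ms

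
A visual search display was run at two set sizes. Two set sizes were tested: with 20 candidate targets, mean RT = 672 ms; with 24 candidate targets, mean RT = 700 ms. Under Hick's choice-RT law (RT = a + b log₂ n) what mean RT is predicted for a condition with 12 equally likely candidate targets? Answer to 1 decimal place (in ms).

593.6 ms

With log₂ n on the abscissa the relation is linear; from the two conditions:
  b = (700 − 672) / (log₂ 24 − log₂ 20) = 28 / (4.5850 − 4.3219) = 106.450 ms/bit
  a = 672 − 106.450 × 4.3219 = 211.931 ms
Then RT(12) = 211.931 + 106.450 × log₂ 12 = 211.931 + 106.450 × 3.5850 ≈ 593.550 ms.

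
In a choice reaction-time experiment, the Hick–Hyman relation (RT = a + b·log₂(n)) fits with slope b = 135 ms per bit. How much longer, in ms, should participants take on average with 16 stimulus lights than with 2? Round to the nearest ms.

405 ms

Only the slope matters, since a is common to both: ΔRT = b·log₂(n₂/n₁).
log₂(16) − log₂(2) = log₂(16/2) = log₂(8) = 3.
ΔRT = 135 × 3.0000 = 405.000 ms.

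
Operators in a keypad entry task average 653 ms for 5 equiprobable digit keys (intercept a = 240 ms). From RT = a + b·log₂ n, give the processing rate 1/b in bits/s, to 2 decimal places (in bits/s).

Choice component = 653 − 240 = 413 ms over log₂(5) = 2.3219 bits.
b = 413 / 2.3219 = 177.869 ms/bit, so 1/b = 5.622 bits/s.

5.62 bits/s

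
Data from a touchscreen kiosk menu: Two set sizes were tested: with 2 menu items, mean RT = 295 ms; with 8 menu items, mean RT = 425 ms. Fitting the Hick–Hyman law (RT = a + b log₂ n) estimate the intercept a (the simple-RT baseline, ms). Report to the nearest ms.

The slope on a log₂ axis is (425 − 295) / (3 − 1) = 65 ms/bit.
Intercept: a = 295 − 65·log₂(2) = 230.000 ms.

230 ms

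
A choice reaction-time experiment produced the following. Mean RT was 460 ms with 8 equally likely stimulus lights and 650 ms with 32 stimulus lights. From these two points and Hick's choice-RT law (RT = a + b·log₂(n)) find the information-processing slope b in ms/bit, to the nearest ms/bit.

The slope on a log₂ axis is (650 − 460) / (5 − 3) = 95 ms/bit.

95 ms/bit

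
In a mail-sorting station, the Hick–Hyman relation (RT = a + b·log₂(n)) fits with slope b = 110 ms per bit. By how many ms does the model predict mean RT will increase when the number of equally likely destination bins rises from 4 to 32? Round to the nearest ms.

330 ms

ΔRT = (a + b log₂ n₂) − (a + b log₂ n₁) = b·(log₂ n₂ − log₂ n₁).
log₂(32) − log₂(4) = log₂(32/4) = log₂(8) = 3.
ΔRT = 110 × 3.0000 = 330.000 ms.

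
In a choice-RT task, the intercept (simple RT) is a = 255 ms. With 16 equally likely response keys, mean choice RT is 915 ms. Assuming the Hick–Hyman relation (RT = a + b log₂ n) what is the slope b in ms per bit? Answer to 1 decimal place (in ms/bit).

16 alternatives carry log₂ 16 = 4 bits; the choice cost is 915 − 255 = 660 ms, so b = 660/4 = 165.000 ms/bit.

165.0 ms/bit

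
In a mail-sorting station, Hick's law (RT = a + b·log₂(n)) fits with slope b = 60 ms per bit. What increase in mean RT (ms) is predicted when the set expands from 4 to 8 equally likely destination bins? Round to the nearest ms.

60 ms

ΔRT = (a + b log₂ n₂) − (a + b log₂ n₁) = b·(log₂ n₂ − log₂ n₁).
log₂(8) − log₂(4) = log₂(8/4) = log₂(2) = 1.
ΔRT = 60 × 1.0000 = 60.000 ms.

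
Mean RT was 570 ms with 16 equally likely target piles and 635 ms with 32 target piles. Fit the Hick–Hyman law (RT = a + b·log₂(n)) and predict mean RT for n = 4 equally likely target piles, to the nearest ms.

440 ms

RT is linear in log₂ n, so two points fix the line:
  b = (635 − 570) / (log₂ 32 − log₂ 16) = 65 / (5 − 4) = 65 ms/bit
  a = 570 − 65 × 4 = 310 ms
Then RT(4) = 310 + 65 × log₂ 4 = 310 + 65 × 2 ≈ 440.000 ms.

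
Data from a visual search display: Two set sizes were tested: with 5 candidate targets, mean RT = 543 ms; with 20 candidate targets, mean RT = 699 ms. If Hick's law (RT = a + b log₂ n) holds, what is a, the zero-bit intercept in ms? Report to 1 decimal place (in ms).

361.9 ms

The slope on a log₂ axis is (699 − 543) / (4.3219 − 2.3219) = 78.000 ms/bit.
Intercept: a = 543 − 78.000·log₂(5) = 361.890 ms.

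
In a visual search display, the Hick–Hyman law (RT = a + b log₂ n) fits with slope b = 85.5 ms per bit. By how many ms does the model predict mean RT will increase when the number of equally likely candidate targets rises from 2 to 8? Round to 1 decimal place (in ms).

ΔRT = (a + b log₂ n₂) − (a + b log₂ n₁) = b·(log₂ n₂ − log₂ n₁).
log₂(8) − log₂(2) = log₂(8/2) = log₂(4) = 2.
ΔRT = 85.5 × 2.0000 = 171.000 ms.

171.0 ms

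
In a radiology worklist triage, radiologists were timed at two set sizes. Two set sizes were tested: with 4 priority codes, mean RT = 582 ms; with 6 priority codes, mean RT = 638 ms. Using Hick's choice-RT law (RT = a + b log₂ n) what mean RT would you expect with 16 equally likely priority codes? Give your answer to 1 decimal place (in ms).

773.5 ms

Solve the two-equation system in a and b:
  b = (638 − 582) / (log₂ 6 − log₂ 4) = 56 / (2.5850 − 2) = 95.733 ms/bit
  a = 582 − 95.733 × 2 = 390.535 ms
Then RT(16) = 390.535 + 95.733 × log₂ 16 = 390.535 + 95.733 × 4 ≈ 773.465 ms.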